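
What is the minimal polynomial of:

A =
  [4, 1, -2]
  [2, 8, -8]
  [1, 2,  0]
x^3 - 12*x^2 + 48*x - 64

The characteristic polynomial is χ_A(x) = (x - 4)^3, so the eigenvalues are known. The minimal polynomial is
  m_A(x) = Π_λ (x − λ)^{k_λ}
where k_λ is the size of the *largest* Jordan block for λ (equivalently, the smallest k with (A − λI)^k v = 0 for every generalised eigenvector v of λ).

  λ = 4: largest Jordan block has size 3, contributing (x − 4)^3

So m_A(x) = (x - 4)^3 = x^3 - 12*x^2 + 48*x - 64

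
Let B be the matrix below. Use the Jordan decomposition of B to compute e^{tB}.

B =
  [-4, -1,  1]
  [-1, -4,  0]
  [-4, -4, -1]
e^{tB} =
  [-t^2*exp(-3*t) - t*exp(-3*t) + exp(-3*t), -t^2*exp(-3*t) - t*exp(-3*t), t^2*exp(-3*t)/2 + t*exp(-3*t)]
  [t^2*exp(-3*t) - t*exp(-3*t), t^2*exp(-3*t) - t*exp(-3*t) + exp(-3*t), -t^2*exp(-3*t)/2]
  [-4*t*exp(-3*t), -4*t*exp(-3*t), 2*t*exp(-3*t) + exp(-3*t)]

Strategy: write B = P · J · P⁻¹ where J is a Jordan canonical form, so e^{tB} = P · e^{tJ} · P⁻¹, and e^{tJ} can be computed block-by-block.

B has Jordan form
J =
  [-3,  1,  0]
  [ 0, -3,  1]
  [ 0,  0, -3]
(up to reordering of blocks).

Per-block formulas:
  For a 3×3 Jordan block J_3(-3): exp(t · J_3(-3)) = e^(-3t)·(I + t·N + (t^2/2)·N^2), where N is the 3×3 nilpotent shift.

After assembling e^{tJ} and conjugating by P, we get:

e^{tB} =
  [-t^2*exp(-3*t) - t*exp(-3*t) + exp(-3*t), -t^2*exp(-3*t) - t*exp(-3*t), t^2*exp(-3*t)/2 + t*exp(-3*t)]
  [t^2*exp(-3*t) - t*exp(-3*t), t^2*exp(-3*t) - t*exp(-3*t) + exp(-3*t), -t^2*exp(-3*t)/2]
  [-4*t*exp(-3*t), -4*t*exp(-3*t), 2*t*exp(-3*t) + exp(-3*t)]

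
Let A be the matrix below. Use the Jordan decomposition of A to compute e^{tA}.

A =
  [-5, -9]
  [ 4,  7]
e^{tA} =
  [-6*t*exp(t) + exp(t), -9*t*exp(t)]
  [4*t*exp(t), 6*t*exp(t) + exp(t)]

Strategy: write A = P · J · P⁻¹ where J is a Jordan canonical form, so e^{tA} = P · e^{tJ} · P⁻¹, and e^{tJ} can be computed block-by-block.

A has Jordan form
J =
  [1, 1]
  [0, 1]
(up to reordering of blocks).

Per-block formulas:
  For a 2×2 Jordan block J_2(1): exp(t · J_2(1)) = e^(1t)·(I + t·N), where N is the 2×2 nilpotent shift.

After assembling e^{tJ} and conjugating by P, we get:

e^{tA} =
  [-6*t*exp(t) + exp(t), -9*t*exp(t)]
  [4*t*exp(t), 6*t*exp(t) + exp(t)]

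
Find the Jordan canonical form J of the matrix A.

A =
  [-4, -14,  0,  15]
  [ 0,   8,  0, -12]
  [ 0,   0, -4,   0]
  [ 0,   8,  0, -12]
J_2(-4) ⊕ J_1(-4) ⊕ J_1(0)

The characteristic polynomial is
  det(x·I − A) = x^4 + 12*x^3 + 48*x^2 + 64*x = x*(x + 4)^3

Eigenvalues and multiplicities (the geometric multiplicity of λ is n − rank(A − λI), which equals the number of Jordan blocks for λ):
  λ = -4: algebraic multiplicity = 3, geometric multiplicity = 2
  λ = 0: algebraic multiplicity = 1, geometric multiplicity = 1

Determining the block sizes for each eigenvalue:
  λ = -4: 2 blocks summing to 3 forces exactly one block of size 2 and the rest size 1 → block sizes [2, 1]
  λ = 0: one block (gm = 1), so the single block has size am = 1 → block sizes [1]

Assembling the blocks gives a Jordan form
J =
  [-4,  1,  0, 0]
  [ 0, -4,  0, 0]
  [ 0,  0, -4, 0]
  [ 0,  0,  0, 0]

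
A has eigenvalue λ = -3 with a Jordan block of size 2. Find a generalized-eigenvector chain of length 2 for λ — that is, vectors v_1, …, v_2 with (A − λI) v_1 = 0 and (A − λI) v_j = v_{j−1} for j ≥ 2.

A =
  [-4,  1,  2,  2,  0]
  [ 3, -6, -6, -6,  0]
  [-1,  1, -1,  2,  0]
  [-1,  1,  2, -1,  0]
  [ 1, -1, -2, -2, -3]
A Jordan chain for λ = -3 of length 2:
v_1 = (-1, 3, -1, -1, 1)ᵀ
v_2 = (1, 0, 0, 0, 0)ᵀ

Let N = A − (-3)·I. We want v_2 with N^2 v_2 = 0 but N^1 v_2 ≠ 0; then v_{j-1} := N · v_j for j = 2, …, 2.

Pick v_2 = (1, 0, 0, 0, 0)ᵀ.
Then v_1 = N · v_2 = (-1, 3, -1, -1, 1)ᵀ.

Sanity check: (A − (-3)·I) v_1 = (0, 0, 0, 0, 0)ᵀ = 0. ✓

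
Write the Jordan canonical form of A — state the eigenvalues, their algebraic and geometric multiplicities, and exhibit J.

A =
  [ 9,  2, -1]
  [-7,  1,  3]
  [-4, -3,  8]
J_3(6)

The characteristic polynomial is
  det(x·I − A) = x^3 - 18*x^2 + 108*x - 216 = (x - 6)^3

Eigenvalues and multiplicities (the geometric multiplicity of λ is n − rank(A − λI), which equals the number of Jordan blocks for λ):
  λ = 6: algebraic multiplicity = 3, geometric multiplicity = 1

Determining the block sizes for each eigenvalue:
  λ = 6: one block (gm = 1), so the single block has size am = 3 → block sizes [3]

Assembling the blocks gives a Jordan form
J =
  [6, 1, 0]
  [0, 6, 1]
  [0, 0, 6]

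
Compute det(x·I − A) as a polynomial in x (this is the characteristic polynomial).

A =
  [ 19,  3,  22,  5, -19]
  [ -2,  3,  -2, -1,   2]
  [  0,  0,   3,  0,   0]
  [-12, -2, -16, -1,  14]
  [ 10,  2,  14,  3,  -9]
x^5 - 15*x^4 + 90*x^3 - 270*x^2 + 405*x - 243

Expanding det(x·I − A) (e.g. by cofactor expansion or by noting that A is similar to its Jordan form J, which has the same characteristic polynomial as A) gives
  χ_A(x) = x^5 - 15*x^4 + 90*x^3 - 270*x^2 + 405*x - 243
which factors as (x - 3)^5. The eigenvalues (with algebraic multiplicities) are λ = 3 with multiplicity 5.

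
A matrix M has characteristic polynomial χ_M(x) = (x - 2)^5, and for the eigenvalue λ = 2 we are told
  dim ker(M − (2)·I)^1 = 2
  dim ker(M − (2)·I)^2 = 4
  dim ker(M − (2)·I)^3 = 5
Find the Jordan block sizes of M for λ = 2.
Block sizes for λ = 2: [3, 2]

From the dimensions of kernels of powers, the number of Jordan blocks of size at least j is d_j − d_{j−1} where d_j = dim ker(N^j) (with d_0 = 0). Computing the differences gives [2, 2, 1].
The number of blocks of size exactly k is (#blocks of size ≥ k) − (#blocks of size ≥ k + 1), so the partition is: 1 block(s) of size 2, 1 block(s) of size 3.
In nonincreasing order the block sizes are [3, 2].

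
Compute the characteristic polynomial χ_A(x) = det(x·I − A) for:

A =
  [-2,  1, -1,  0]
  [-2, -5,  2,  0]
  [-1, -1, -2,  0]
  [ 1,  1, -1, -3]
x^4 + 12*x^3 + 54*x^2 + 108*x + 81

Expanding det(x·I − A) (e.g. by cofactor expansion or by noting that A is similar to its Jordan form J, which has the same characteristic polynomial as A) gives
  χ_A(x) = x^4 + 12*x^3 + 54*x^2 + 108*x + 81
which factors as (x + 3)^4. The eigenvalues (with algebraic multiplicities) are λ = -3 with multiplicity 4.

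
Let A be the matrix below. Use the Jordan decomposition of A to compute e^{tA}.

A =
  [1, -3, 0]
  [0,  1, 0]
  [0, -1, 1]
e^{tA} =
  [exp(t), -3*t*exp(t), 0]
  [0, exp(t), 0]
  [0, -t*exp(t), exp(t)]

Strategy: write A = P · J · P⁻¹ where J is a Jordan canonical form, so e^{tA} = P · e^{tJ} · P⁻¹, and e^{tJ} can be computed block-by-block.

A has Jordan form
J =
  [1, 1, 0]
  [0, 1, 0]
  [0, 0, 1]
(up to reordering of blocks).

Per-block formulas:
  For a 1×1 block at λ = 1: exp(t · [1]) = [e^(1t)].
  For a 2×2 Jordan block J_2(1): exp(t · J_2(1)) = e^(1t)·(I + t·N), where N is the 2×2 nilpotent shift.

After assembling e^{tJ} and conjugating by P, we get:

e^{tA} =
  [exp(t), -3*t*exp(t), 0]
  [0, exp(t), 0]
  [0, -t*exp(t), exp(t)]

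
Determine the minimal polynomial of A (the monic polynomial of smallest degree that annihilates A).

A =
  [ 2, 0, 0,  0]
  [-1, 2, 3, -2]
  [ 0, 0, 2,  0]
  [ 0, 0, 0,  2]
x^2 - 4*x + 4

The characteristic polynomial is χ_A(x) = (x - 2)^4, so the eigenvalues are known. The minimal polynomial is
  m_A(x) = Π_λ (x − λ)^{k_λ}
where k_λ is the size of the *largest* Jordan block for λ (equivalently, the smallest k with (A − λI)^k v = 0 for every generalised eigenvector v of λ).

  λ = 2: largest Jordan block has size 2, contributing (x − 2)^2

So m_A(x) = (x - 2)^2 = x^2 - 4*x + 4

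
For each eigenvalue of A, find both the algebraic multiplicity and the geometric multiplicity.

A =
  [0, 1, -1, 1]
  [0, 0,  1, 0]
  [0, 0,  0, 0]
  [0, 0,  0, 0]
λ = 0: alg = 4, geom = 2

Step 1 — factor the characteristic polynomial to read off the algebraic multiplicities:
  χ_A(x) = x^4

Step 2 — compute geometric multiplicities via the rank-nullity identity g(λ) = n − rank(A − λI):
  rank(A − (0)·I) = 2, so dim ker(A − (0)·I) = n − 2 = 2

Summary:
  λ = 0: algebraic multiplicity = 4, geometric multiplicity = 2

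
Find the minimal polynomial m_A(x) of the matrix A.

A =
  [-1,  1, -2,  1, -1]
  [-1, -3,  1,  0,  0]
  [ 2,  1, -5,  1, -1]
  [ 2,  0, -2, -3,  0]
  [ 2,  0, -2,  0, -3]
x^3 + 9*x^2 + 27*x + 27

The characteristic polynomial is χ_A(x) = (x + 3)^5, so the eigenvalues are known. The minimal polynomial is
  m_A(x) = Π_λ (x − λ)^{k_λ}
where k_λ is the size of the *largest* Jordan block for λ (equivalently, the smallest k with (A − λI)^k v = 0 for every generalised eigenvector v of λ).

  λ = -3: largest Jordan block has size 3, contributing (x + 3)^3

So m_A(x) = (x + 3)^3 = x^3 + 9*x^2 + 27*x + 27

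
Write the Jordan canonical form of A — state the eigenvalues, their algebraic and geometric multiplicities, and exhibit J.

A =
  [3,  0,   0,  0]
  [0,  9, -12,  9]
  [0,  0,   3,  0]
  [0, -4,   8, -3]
J_2(3) ⊕ J_1(3) ⊕ J_1(3)

The characteristic polynomial is
  det(x·I − A) = x^4 - 12*x^3 + 54*x^2 - 108*x + 81 = (x - 3)^4

Eigenvalues and multiplicities (the geometric multiplicity of λ is n − rank(A − λI), which equals the number of Jordan blocks for λ):
  λ = 3: algebraic multiplicity = 4, geometric multiplicity = 3

Determining the block sizes for each eigenvalue:
  λ = 3: 3 blocks summing to 4 forces exactly one block of size 2 and the rest size 1 → block sizes [2, 1, 1]

Assembling the blocks gives a Jordan form
J =
  [3, 1, 0, 0]
  [0, 3, 0, 0]
  [0, 0, 3, 0]
  [0, 0, 0, 3]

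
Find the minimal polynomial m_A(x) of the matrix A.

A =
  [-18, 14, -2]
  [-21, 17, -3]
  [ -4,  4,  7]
x^3 - 6*x^2 - 15*x + 100

The characteristic polynomial is χ_A(x) = (x - 5)^2*(x + 4), so the eigenvalues are known. The minimal polynomial is
  m_A(x) = Π_λ (x − λ)^{k_λ}
where k_λ is the size of the *largest* Jordan block for λ (equivalently, the smallest k with (A − λI)^k v = 0 for every generalised eigenvector v of λ).

  λ = -4: largest Jordan block has size 1, contributing (x + 4)
  λ = 5: largest Jordan block has size 2, contributing (x − 5)^2

So m_A(x) = (x - 5)^2*(x + 4) = x^3 - 6*x^2 - 15*x + 100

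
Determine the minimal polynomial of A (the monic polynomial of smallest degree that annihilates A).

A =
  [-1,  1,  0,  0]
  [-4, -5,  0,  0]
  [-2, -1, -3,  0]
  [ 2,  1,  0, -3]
x^2 + 6*x + 9

The characteristic polynomial is χ_A(x) = (x + 3)^4, so the eigenvalues are known. The minimal polynomial is
  m_A(x) = Π_λ (x − λ)^{k_λ}
where k_λ is the size of the *largest* Jordan block for λ (equivalently, the smallest k with (A − λI)^k v = 0 for every generalised eigenvector v of λ).

  λ = -3: largest Jordan block has size 2, contributing (x + 3)^2

So m_A(x) = (x + 3)^2 = x^2 + 6*x + 9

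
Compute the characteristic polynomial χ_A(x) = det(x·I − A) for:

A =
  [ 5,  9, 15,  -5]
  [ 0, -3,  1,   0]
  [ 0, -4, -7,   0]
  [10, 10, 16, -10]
x^4 + 15*x^3 + 75*x^2 + 125*x

Expanding det(x·I − A) (e.g. by cofactor expansion or by noting that A is similar to its Jordan form J, which has the same characteristic polynomial as A) gives
  χ_A(x) = x^4 + 15*x^3 + 75*x^2 + 125*x
which factors as x*(x + 5)^3. The eigenvalues (with algebraic multiplicities) are λ = -5 with multiplicity 3, λ = 0 with multiplicity 1.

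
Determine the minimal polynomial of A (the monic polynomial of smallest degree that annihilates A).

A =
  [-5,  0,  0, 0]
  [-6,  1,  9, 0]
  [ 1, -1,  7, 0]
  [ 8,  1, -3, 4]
x^3 - 3*x^2 - 24*x + 80

The characteristic polynomial is χ_A(x) = (x - 4)^3*(x + 5), so the eigenvalues are known. The minimal polynomial is
  m_A(x) = Π_λ (x − λ)^{k_λ}
where k_λ is the size of the *largest* Jordan block for λ (equivalently, the smallest k with (A − λI)^k v = 0 for every generalised eigenvector v of λ).

  λ = -5: largest Jordan block has size 1, contributing (x + 5)
  λ = 4: largest Jordan block has size 2, contributing (x − 4)^2

So m_A(x) = (x - 4)^2*(x + 5) = x^3 - 3*x^2 - 24*x + 80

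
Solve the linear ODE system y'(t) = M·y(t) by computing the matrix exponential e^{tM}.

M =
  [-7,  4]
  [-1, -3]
e^{tM} =
  [-2*t*exp(-5*t) + exp(-5*t), 4*t*exp(-5*t)]
  [-t*exp(-5*t), 2*t*exp(-5*t) + exp(-5*t)]

Strategy: write M = P · J · P⁻¹ where J is a Jordan canonical form, so e^{tM} = P · e^{tJ} · P⁻¹, and e^{tJ} can be computed block-by-block.

M has Jordan form
J =
  [-5,  1]
  [ 0, -5]
(up to reordering of blocks).

Per-block formulas:
  For a 2×2 Jordan block J_2(-5): exp(t · J_2(-5)) = e^(-5t)·(I + t·N), where N is the 2×2 nilpotent shift.

After assembling e^{tJ} and conjugating by P, we get:

e^{tM} =
  [-2*t*exp(-5*t) + exp(-5*t), 4*t*exp(-5*t)]
  [-t*exp(-5*t), 2*t*exp(-5*t) + exp(-5*t)]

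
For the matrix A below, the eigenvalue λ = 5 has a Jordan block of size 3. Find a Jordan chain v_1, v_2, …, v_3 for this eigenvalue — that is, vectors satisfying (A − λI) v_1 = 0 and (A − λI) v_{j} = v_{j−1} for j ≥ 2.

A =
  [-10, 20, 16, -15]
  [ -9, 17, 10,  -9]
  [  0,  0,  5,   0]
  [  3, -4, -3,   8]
A Jordan chain for λ = 5 of length 3:
v_1 = (5, 3, 0, -1)ᵀ
v_2 = (16, 10, 0, -3)ᵀ
v_3 = (0, 0, 1, 0)ᵀ

Let N = A − (5)·I. We want v_3 with N^3 v_3 = 0 but N^2 v_3 ≠ 0; then v_{j-1} := N · v_j for j = 3, …, 2.

Pick v_3 = (0, 0, 1, 0)ᵀ.
Then v_2 = N · v_3 = (16, 10, 0, -3)ᵀ.
Then v_1 = N · v_2 = (5, 3, 0, -1)ᵀ.

Sanity check: (A − (5)·I) v_1 = (0, 0, 0, 0)ᵀ = 0. ✓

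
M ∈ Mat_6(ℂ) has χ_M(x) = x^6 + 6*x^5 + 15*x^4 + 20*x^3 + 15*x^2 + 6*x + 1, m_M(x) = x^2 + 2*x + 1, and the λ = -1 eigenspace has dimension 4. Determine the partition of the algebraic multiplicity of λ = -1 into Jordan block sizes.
Block sizes for λ = -1: [2, 2, 1, 1]

Step 1 — from the characteristic polynomial, algebraic multiplicity of λ = -1 is 6. From dim ker(M − (-1)·I) = 4, there are exactly 4 Jordan blocks for λ = -1.
Step 2 — from the minimal polynomial, the factor (x + 1)^2 tells us the largest block for λ = -1 has size 2.
Step 3 — with total size 6, 4 blocks, and largest block 2, the block sizes (in nonincreasing order) are [2, 2, 1, 1].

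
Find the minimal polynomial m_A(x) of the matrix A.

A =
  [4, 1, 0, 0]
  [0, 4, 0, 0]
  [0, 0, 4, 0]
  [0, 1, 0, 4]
x^2 - 8*x + 16

The characteristic polynomial is χ_A(x) = (x - 4)^4, so the eigenvalues are known. The minimal polynomial is
  m_A(x) = Π_λ (x − λ)^{k_λ}
where k_λ is the size of the *largest* Jordan block for λ (equivalently, the smallest k with (A − λI)^k v = 0 for every generalised eigenvector v of λ).

  λ = 4: largest Jordan block has size 2, contributing (x − 4)^2

So m_A(x) = (x - 4)^2 = x^2 - 8*x + 16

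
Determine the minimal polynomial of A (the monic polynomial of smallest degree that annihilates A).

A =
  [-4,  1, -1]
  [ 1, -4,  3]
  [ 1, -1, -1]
x^3 + 9*x^2 + 27*x + 27

The characteristic polynomial is χ_A(x) = (x + 3)^3, so the eigenvalues are known. The minimal polynomial is
  m_A(x) = Π_λ (x − λ)^{k_λ}
where k_λ is the size of the *largest* Jordan block for λ (equivalently, the smallest k with (A − λI)^k v = 0 for every generalised eigenvector v of λ).

  λ = -3: largest Jordan block has size 3, contributing (x + 3)^3

So m_A(x) = (x + 3)^3 = x^3 + 9*x^2 + 27*x + 27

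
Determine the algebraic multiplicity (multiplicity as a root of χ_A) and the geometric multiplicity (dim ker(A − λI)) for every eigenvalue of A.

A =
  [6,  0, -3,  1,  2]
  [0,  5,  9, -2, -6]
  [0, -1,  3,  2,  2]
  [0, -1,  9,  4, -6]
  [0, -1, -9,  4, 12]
λ = 6: alg = 5, geom = 3

Step 1 — factor the characteristic polynomial to read off the algebraic multiplicities:
  χ_A(x) = (x - 6)^5

Step 2 — compute geometric multiplicities via the rank-nullity identity g(λ) = n − rank(A − λI):
  rank(A − (6)·I) = 2, so dim ker(A − (6)·I) = n − 2 = 3

Summary:
  λ = 6: algebraic multiplicity = 5, geometric multiplicity = 3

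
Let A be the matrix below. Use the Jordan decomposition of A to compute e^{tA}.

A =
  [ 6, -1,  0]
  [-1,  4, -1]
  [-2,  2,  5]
e^{tA} =
  [t^2*exp(5*t) + t*exp(5*t) + exp(5*t), -t*exp(5*t), t^2*exp(5*t)/2]
  [t^2*exp(5*t) - t*exp(5*t), -t*exp(5*t) + exp(5*t), t^2*exp(5*t)/2 - t*exp(5*t)]
  [-2*t^2*exp(5*t) - 2*t*exp(5*t), 2*t*exp(5*t), -t^2*exp(5*t) + exp(5*t)]

Strategy: write A = P · J · P⁻¹ where J is a Jordan canonical form, so e^{tA} = P · e^{tJ} · P⁻¹, and e^{tJ} can be computed block-by-block.

A has Jordan form
J =
  [5, 1, 0]
  [0, 5, 1]
  [0, 0, 5]
(up to reordering of blocks).

Per-block formulas:
  For a 3×3 Jordan block J_3(5): exp(t · J_3(5)) = e^(5t)·(I + t·N + (t^2/2)·N^2), where N is the 3×3 nilpotent shift.

After assembling e^{tJ} and conjugating by P, we get:

e^{tA} =
  [t^2*exp(5*t) + t*exp(5*t) + exp(5*t), -t*exp(5*t), t^2*exp(5*t)/2]
  [t^2*exp(5*t) - t*exp(5*t), -t*exp(5*t) + exp(5*t), t^2*exp(5*t)/2 - t*exp(5*t)]
  [-2*t^2*exp(5*t) - 2*t*exp(5*t), 2*t*exp(5*t), -t^2*exp(5*t) + exp(5*t)]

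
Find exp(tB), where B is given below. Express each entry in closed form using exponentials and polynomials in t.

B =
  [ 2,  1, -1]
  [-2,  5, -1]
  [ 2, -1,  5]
e^{tB} =
  [-2*t*exp(4*t) + exp(4*t), t*exp(4*t), -t*exp(4*t)]
  [-2*t*exp(4*t), t*exp(4*t) + exp(4*t), -t*exp(4*t)]
  [2*t*exp(4*t), -t*exp(4*t), t*exp(4*t) + exp(4*t)]

Strategy: write B = P · J · P⁻¹ where J is a Jordan canonical form, so e^{tB} = P · e^{tJ} · P⁻¹, and e^{tJ} can be computed block-by-block.

B has Jordan form
J =
  [4, 1, 0]
  [0, 4, 0]
  [0, 0, 4]
(up to reordering of blocks).

Per-block formulas:
  For a 1×1 block at λ = 4: exp(t · [4]) = [e^(4t)].
  For a 2×2 Jordan block J_2(4): exp(t · J_2(4)) = e^(4t)·(I + t·N), where N is the 2×2 nilpotent shift.

After assembling e^{tJ} and conjugating by P, we get:

e^{tB} =
  [-2*t*exp(4*t) + exp(4*t), t*exp(4*t), -t*exp(4*t)]
  [-2*t*exp(4*t), t*exp(4*t) + exp(4*t), -t*exp(4*t)]
  [2*t*exp(4*t), -t*exp(4*t), t*exp(4*t) + exp(4*t)]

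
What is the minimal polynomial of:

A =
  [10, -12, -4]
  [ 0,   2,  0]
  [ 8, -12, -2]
x^2 - 8*x + 12

The characteristic polynomial is χ_A(x) = (x - 6)*(x - 2)^2, so the eigenvalues are known. The minimal polynomial is
  m_A(x) = Π_λ (x − λ)^{k_λ}
where k_λ is the size of the *largest* Jordan block for λ (equivalently, the smallest k with (A − λI)^k v = 0 for every generalised eigenvector v of λ).

  λ = 2: largest Jordan block has size 1, contributing (x − 2)
  λ = 6: largest Jordan block has size 1, contributing (x − 6)

So m_A(x) = (x - 6)*(x - 2) = x^2 - 8*x + 12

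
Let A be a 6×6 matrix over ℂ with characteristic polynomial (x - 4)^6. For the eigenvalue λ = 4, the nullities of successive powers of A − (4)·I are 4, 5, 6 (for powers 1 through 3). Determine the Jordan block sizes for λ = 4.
Block sizes for λ = 4: [3, 1, 1, 1]

From the dimensions of kernels of powers, the number of Jordan blocks of size at least j is d_j − d_{j−1} where d_j = dim ker(N^j) (with d_0 = 0). Computing the differences gives [4, 1, 1].
The number of blocks of size exactly k is (#blocks of size ≥ k) − (#blocks of size ≥ k + 1), so the partition is: 3 block(s) of size 1, 1 block(s) of size 3.
In nonincreasing order the block sizes are [3, 1, 1, 1].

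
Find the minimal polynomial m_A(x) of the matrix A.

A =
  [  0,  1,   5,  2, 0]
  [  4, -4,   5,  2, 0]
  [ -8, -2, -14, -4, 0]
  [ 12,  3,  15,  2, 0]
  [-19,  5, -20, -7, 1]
x^4 + 11*x^3 + 36*x^2 + 16*x - 64

The characteristic polynomial is χ_A(x) = (x - 1)*(x + 4)^4, so the eigenvalues are known. The minimal polynomial is
  m_A(x) = Π_λ (x − λ)^{k_λ}
where k_λ is the size of the *largest* Jordan block for λ (equivalently, the smallest k with (A − λI)^k v = 0 for every generalised eigenvector v of λ).

  λ = -4: largest Jordan block has size 3, contributing (x + 4)^3
  λ = 1: largest Jordan block has size 1, contributing (x − 1)

So m_A(x) = (x - 1)*(x + 4)^3 = x^4 + 11*x^3 + 36*x^2 + 16*x - 64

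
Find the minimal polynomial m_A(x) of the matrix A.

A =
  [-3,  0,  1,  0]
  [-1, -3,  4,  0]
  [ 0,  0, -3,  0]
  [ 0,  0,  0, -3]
x^3 + 9*x^2 + 27*x + 27

The characteristic polynomial is χ_A(x) = (x + 3)^4, so the eigenvalues are known. The minimal polynomial is
  m_A(x) = Π_λ (x − λ)^{k_λ}
where k_λ is the size of the *largest* Jordan block for λ (equivalently, the smallest k with (A − λI)^k v = 0 for every generalised eigenvector v of λ).

  λ = -3: largest Jordan block has size 3, contributing (x + 3)^3

So m_A(x) = (x + 3)^3 = x^3 + 9*x^2 + 27*x + 27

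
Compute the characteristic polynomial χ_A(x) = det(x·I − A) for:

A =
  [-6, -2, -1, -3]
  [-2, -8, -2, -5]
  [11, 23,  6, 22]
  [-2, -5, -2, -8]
x^4 + 16*x^3 + 94*x^2 + 240*x + 225

Expanding det(x·I − A) (e.g. by cofactor expansion or by noting that A is similar to its Jordan form J, which has the same characteristic polynomial as A) gives
  χ_A(x) = x^4 + 16*x^3 + 94*x^2 + 240*x + 225
which factors as (x + 3)^2*(x + 5)^2. The eigenvalues (with algebraic multiplicities) are λ = -5 with multiplicity 2, λ = -3 with multiplicity 2.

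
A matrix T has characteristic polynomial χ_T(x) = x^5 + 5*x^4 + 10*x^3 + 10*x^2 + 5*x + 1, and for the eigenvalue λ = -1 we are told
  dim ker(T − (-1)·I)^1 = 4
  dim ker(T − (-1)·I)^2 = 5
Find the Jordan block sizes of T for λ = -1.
Block sizes for λ = -1: [2, 1, 1, 1]

From the dimensions of kernels of powers, the number of Jordan blocks of size at least j is d_j − d_{j−1} where d_j = dim ker(N^j) (with d_0 = 0). Computing the differences gives [4, 1].
The number of blocks of size exactly k is (#blocks of size ≥ k) − (#blocks of size ≥ k + 1), so the partition is: 3 block(s) of size 1, 1 block(s) of size 2.
In nonincreasing order the block sizes are [2, 1, 1, 1].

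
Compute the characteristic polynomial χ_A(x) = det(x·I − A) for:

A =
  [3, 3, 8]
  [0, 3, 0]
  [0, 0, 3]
x^3 - 9*x^2 + 27*x - 27

Expanding det(x·I − A) (e.g. by cofactor expansion or by noting that A is similar to its Jordan form J, which has the same characteristic polynomial as A) gives
  χ_A(x) = x^3 - 9*x^2 + 27*x - 27
which factors as (x - 3)^3. The eigenvalues (with algebraic multiplicities) are λ = 3 with multiplicity 3.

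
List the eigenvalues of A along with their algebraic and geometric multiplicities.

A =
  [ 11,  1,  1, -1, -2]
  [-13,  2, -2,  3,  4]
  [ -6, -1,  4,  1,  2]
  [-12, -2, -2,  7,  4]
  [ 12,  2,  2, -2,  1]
λ = 5: alg = 5, geom = 3

Step 1 — factor the characteristic polynomial to read off the algebraic multiplicities:
  χ_A(x) = (x - 5)^5

Step 2 — compute geometric multiplicities via the rank-nullity identity g(λ) = n − rank(A − λI):
  rank(A − (5)·I) = 2, so dim ker(A − (5)·I) = n − 2 = 3

Summary:
  λ = 5: algebraic multiplicity = 5, geometric multiplicity = 3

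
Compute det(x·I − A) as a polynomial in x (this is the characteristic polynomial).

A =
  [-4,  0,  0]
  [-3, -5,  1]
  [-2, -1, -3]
x^3 + 12*x^2 + 48*x + 64

Expanding det(x·I − A) (e.g. by cofactor expansion or by noting that A is similar to its Jordan form J, which has the same characteristic polynomial as A) gives
  χ_A(x) = x^3 + 12*x^2 + 48*x + 64
which factors as (x + 4)^3. The eigenvalues (with algebraic multiplicities) are λ = -4 with multiplicity 3.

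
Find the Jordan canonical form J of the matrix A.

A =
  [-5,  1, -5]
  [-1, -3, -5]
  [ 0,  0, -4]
J_2(-4) ⊕ J_1(-4)

The characteristic polynomial is
  det(x·I − A) = x^3 + 12*x^2 + 48*x + 64 = (x + 4)^3

Eigenvalues and multiplicities (the geometric multiplicity of λ is n − rank(A − λI), which equals the number of Jordan blocks for λ):
  λ = -4: algebraic multiplicity = 3, geometric multiplicity = 2

Determining the block sizes for each eigenvalue:
  λ = -4: 2 blocks summing to 3 forces exactly one block of size 2 and the rest size 1 → block sizes [2, 1]

Assembling the blocks gives a Jordan form
J =
  [-4,  1,  0]
  [ 0, -4,  0]
  [ 0,  0, -4]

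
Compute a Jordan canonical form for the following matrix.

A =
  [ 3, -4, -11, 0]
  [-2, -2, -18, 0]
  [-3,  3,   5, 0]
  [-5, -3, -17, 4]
J_3(2) ⊕ J_1(4)

The characteristic polynomial is
  det(x·I − A) = x^4 - 10*x^3 + 36*x^2 - 56*x + 32 = (x - 4)*(x - 2)^3

Eigenvalues and multiplicities (the geometric multiplicity of λ is n − rank(A − λI), which equals the number of Jordan blocks for λ):
  λ = 2: algebraic multiplicity = 3, geometric multiplicity = 1
  λ = 4: algebraic multiplicity = 1, geometric multiplicity = 1

Determining the block sizes for each eigenvalue:
  λ = 2: one block (gm = 1), so the single block has size am = 3 → block sizes [3]
  λ = 4: one block (gm = 1), so the single block has size am = 1 → block sizes [1]

Assembling the blocks gives a Jordan form
J =
  [2, 1, 0, 0]
  [0, 2, 1, 0]
  [0, 0, 2, 0]
  [0, 0, 0, 4]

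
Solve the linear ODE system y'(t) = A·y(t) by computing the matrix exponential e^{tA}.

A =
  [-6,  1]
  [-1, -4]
e^{tA} =
  [-t*exp(-5*t) + exp(-5*t), t*exp(-5*t)]
  [-t*exp(-5*t), t*exp(-5*t) + exp(-5*t)]

Strategy: write A = P · J · P⁻¹ where J is a Jordan canonical form, so e^{tA} = P · e^{tJ} · P⁻¹, and e^{tJ} can be computed block-by-block.

A has Jordan form
J =
  [-5,  1]
  [ 0, -5]
(up to reordering of blocks).

Per-block formulas:
  For a 2×2 Jordan block J_2(-5): exp(t · J_2(-5)) = e^(-5t)·(I + t·N), where N is the 2×2 nilpotent shift.

After assembling e^{tJ} and conjugating by P, we get:

e^{tA} =
  [-t*exp(-5*t) + exp(-5*t), t*exp(-5*t)]
  [-t*exp(-5*t), t*exp(-5*t) + exp(-5*t)]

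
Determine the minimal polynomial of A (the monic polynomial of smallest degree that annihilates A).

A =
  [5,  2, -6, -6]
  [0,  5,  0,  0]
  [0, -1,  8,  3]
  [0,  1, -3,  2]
x^2 - 10*x + 25

The characteristic polynomial is χ_A(x) = (x - 5)^4, so the eigenvalues are known. The minimal polynomial is
  m_A(x) = Π_λ (x − λ)^{k_λ}
where k_λ is the size of the *largest* Jordan block for λ (equivalently, the smallest k with (A − λI)^k v = 0 for every generalised eigenvector v of λ).

  λ = 5: largest Jordan block has size 2, contributing (x − 5)^2

So m_A(x) = (x - 5)^2 = x^2 - 10*x + 25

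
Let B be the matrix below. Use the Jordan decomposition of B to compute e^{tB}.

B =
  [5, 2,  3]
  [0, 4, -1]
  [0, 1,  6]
e^{tB} =
  [exp(5*t), t^2*exp(5*t)/2 + 2*t*exp(5*t), t^2*exp(5*t)/2 + 3*t*exp(5*t)]
  [0, -t*exp(5*t) + exp(5*t), -t*exp(5*t)]
  [0, t*exp(5*t), t*exp(5*t) + exp(5*t)]

Strategy: write B = P · J · P⁻¹ where J is a Jordan canonical form, so e^{tB} = P · e^{tJ} · P⁻¹, and e^{tJ} can be computed block-by-block.

B has Jordan form
J =
  [5, 1, 0]
  [0, 5, 1]
  [0, 0, 5]
(up to reordering of blocks).

Per-block formulas:
  For a 3×3 Jordan block J_3(5): exp(t · J_3(5)) = e^(5t)·(I + t·N + (t^2/2)·N^2), where N is the 3×3 nilpotent shift.

After assembling e^{tJ} and conjugating by P, we get:

e^{tB} =
  [exp(5*t), t^2*exp(5*t)/2 + 2*t*exp(5*t), t^2*exp(5*t)/2 + 3*t*exp(5*t)]
  [0, -t*exp(5*t) + exp(5*t), -t*exp(5*t)]
  [0, t*exp(5*t), t*exp(5*t) + exp(5*t)]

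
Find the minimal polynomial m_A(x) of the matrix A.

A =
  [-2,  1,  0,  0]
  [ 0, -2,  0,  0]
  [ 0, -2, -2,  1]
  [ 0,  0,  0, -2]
x^2 + 4*x + 4

The characteristic polynomial is χ_A(x) = (x + 2)^4, so the eigenvalues are known. The minimal polynomial is
  m_A(x) = Π_λ (x − λ)^{k_λ}
where k_λ is the size of the *largest* Jordan block for λ (equivalently, the smallest k with (A − λI)^k v = 0 for every generalised eigenvector v of λ).

  λ = -2: largest Jordan block has size 2, contributing (x + 2)^2

So m_A(x) = (x + 2)^2 = x^2 + 4*x + 4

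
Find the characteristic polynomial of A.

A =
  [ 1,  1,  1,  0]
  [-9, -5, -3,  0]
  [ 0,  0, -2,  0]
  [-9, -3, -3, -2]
x^4 + 8*x^3 + 24*x^2 + 32*x + 16

Expanding det(x·I − A) (e.g. by cofactor expansion or by noting that A is similar to its Jordan form J, which has the same characteristic polynomial as A) gives
  χ_A(x) = x^4 + 8*x^3 + 24*x^2 + 32*x + 16
which factors as (x + 2)^4. The eigenvalues (with algebraic multiplicities) are λ = -2 with multiplicity 4.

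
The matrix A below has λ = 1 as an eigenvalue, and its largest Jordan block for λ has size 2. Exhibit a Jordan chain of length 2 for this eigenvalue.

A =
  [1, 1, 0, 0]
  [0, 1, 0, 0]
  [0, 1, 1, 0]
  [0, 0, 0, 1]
A Jordan chain for λ = 1 of length 2:
v_1 = (1, 0, 1, 0)ᵀ
v_2 = (0, 1, 0, 0)ᵀ

Let N = A − (1)·I. We want v_2 with N^2 v_2 = 0 but N^1 v_2 ≠ 0; then v_{j-1} := N · v_j for j = 2, …, 2.

Pick v_2 = (0, 1, 0, 0)ᵀ.
Then v_1 = N · v_2 = (1, 0, 1, 0)ᵀ.

Sanity check: (A − (1)·I) v_1 = (0, 0, 0, 0)ᵀ = 0. ✓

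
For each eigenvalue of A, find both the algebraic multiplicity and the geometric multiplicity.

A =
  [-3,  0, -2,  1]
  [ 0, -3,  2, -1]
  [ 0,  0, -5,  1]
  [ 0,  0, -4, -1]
λ = -3: alg = 4, geom = 3

Step 1 — factor the characteristic polynomial to read off the algebraic multiplicities:
  χ_A(x) = (x + 3)^4

Step 2 — compute geometric multiplicities via the rank-nullity identity g(λ) = n − rank(A − λI):
  rank(A − (-3)·I) = 1, so dim ker(A − (-3)·I) = n − 1 = 3

Summary:
  λ = -3: algebraic multiplicity = 4, geometric multiplicity = 3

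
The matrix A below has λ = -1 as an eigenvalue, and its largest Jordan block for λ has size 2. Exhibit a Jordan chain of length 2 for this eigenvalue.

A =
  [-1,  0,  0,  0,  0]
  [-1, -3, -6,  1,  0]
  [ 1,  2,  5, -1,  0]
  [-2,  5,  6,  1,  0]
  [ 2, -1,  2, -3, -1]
A Jordan chain for λ = -1 of length 2:
v_1 = (0, 0, 0, 0, -1)ᵀ
v_2 = (1, 0, 0, 1, 0)ᵀ

Let N = A − (-1)·I. We want v_2 with N^2 v_2 = 0 but N^1 v_2 ≠ 0; then v_{j-1} := N · v_j for j = 2, …, 2.

Pick v_2 = (1, 0, 0, 1, 0)ᵀ.
Then v_1 = N · v_2 = (0, 0, 0, 0, -1)ᵀ.

Sanity check: (A − (-1)·I) v_1 = (0, 0, 0, 0, 0)ᵀ = 0. ✓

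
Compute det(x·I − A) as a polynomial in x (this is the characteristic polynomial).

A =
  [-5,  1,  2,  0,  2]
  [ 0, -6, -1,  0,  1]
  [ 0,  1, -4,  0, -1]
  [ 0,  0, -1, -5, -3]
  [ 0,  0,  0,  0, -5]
x^5 + 25*x^4 + 250*x^3 + 1250*x^2 + 3125*x + 3125

Expanding det(x·I − A) (e.g. by cofactor expansion or by noting that A is similar to its Jordan form J, which has the same characteristic polynomial as A) gives
  χ_A(x) = x^5 + 25*x^4 + 250*x^3 + 1250*x^2 + 3125*x + 3125
which factors as (x + 5)^5. The eigenvalues (with algebraic multiplicities) are λ = -5 with multiplicity 5.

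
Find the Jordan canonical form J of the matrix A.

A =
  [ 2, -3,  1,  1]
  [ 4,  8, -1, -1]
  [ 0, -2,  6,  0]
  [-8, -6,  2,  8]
J_3(6) ⊕ J_1(6)

The characteristic polynomial is
  det(x·I − A) = x^4 - 24*x^3 + 216*x^2 - 864*x + 1296 = (x - 6)^4

Eigenvalues and multiplicities (the geometric multiplicity of λ is n − rank(A − λI), which equals the number of Jordan blocks for λ):
  λ = 6: algebraic multiplicity = 4, geometric multiplicity = 2

Determining the block sizes for each eigenvalue:
  λ = 6: with am = 4 and gm = 2, the partition is not yet determined (e.g. several partitions of 4 into 2 parts exist). Let N = A − (6)·I. Computing rank(N^1) = 2, rank(N^2) = 1, rank(N^3) = 0; the number of blocks of size ≥ j is rank(N^{j−1}) − rank(N^j), giving [2, 1, 1]. So we have 1 block(s) of size 3, 1 block(s) of size 1 → block sizes [3, 1]

Assembling the blocks gives a Jordan form
J =
  [6, 1, 0, 0]
  [0, 6, 1, 0]
  [0, 0, 6, 0]
  [0, 0, 0, 6]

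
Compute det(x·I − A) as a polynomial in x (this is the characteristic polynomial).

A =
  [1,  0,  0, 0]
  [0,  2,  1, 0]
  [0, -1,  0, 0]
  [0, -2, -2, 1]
x^4 - 4*x^3 + 6*x^2 - 4*x + 1

Expanding det(x·I − A) (e.g. by cofactor expansion or by noting that A is similar to its Jordan form J, which has the same characteristic polynomial as A) gives
  χ_A(x) = x^4 - 4*x^3 + 6*x^2 - 4*x + 1
which factors as (x - 1)^4. The eigenvalues (with algebraic multiplicities) are λ = 1 with multiplicity 4.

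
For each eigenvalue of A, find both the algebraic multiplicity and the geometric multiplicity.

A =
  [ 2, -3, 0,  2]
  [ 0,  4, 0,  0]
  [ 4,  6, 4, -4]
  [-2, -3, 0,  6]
λ = 4: alg = 4, geom = 3

Step 1 — factor the characteristic polynomial to read off the algebraic multiplicities:
  χ_A(x) = (x - 4)^4

Step 2 — compute geometric multiplicities via the rank-nullity identity g(λ) = n − rank(A − λI):
  rank(A − (4)·I) = 1, so dim ker(A − (4)·I) = n − 1 = 3

Summary:
  λ = 4: algebraic multiplicity = 4, geometric multiplicity = 3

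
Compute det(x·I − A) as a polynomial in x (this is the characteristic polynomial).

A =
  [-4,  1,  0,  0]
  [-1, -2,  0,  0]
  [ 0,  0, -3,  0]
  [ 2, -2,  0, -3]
x^4 + 12*x^3 + 54*x^2 + 108*x + 81

Expanding det(x·I − A) (e.g. by cofactor expansion or by noting that A is similar to its Jordan form J, which has the same characteristic polynomial as A) gives
  χ_A(x) = x^4 + 12*x^3 + 54*x^2 + 108*x + 81
which factors as (x + 3)^4. The eigenvalues (with algebraic multiplicities) are λ = -3 with multiplicity 4.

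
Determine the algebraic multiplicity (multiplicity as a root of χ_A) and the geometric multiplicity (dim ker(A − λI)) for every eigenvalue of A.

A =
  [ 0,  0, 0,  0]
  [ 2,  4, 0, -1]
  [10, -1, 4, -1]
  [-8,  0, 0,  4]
λ = 0: alg = 1, geom = 1; λ = 4: alg = 3, geom = 1

Step 1 — factor the characteristic polynomial to read off the algebraic multiplicities:
  χ_A(x) = x*(x - 4)^3

Step 2 — compute geometric multiplicities via the rank-nullity identity g(λ) = n − rank(A − λI):
  rank(A − (0)·I) = 3, so dim ker(A − (0)·I) = n − 3 = 1
  rank(A − (4)·I) = 3, so dim ker(A − (4)·I) = n − 3 = 1

Summary:
  λ = 0: algebraic multiplicity = 1, geometric multiplicity = 1
  λ = 4: algebraic multiplicity = 3, geometric multiplicity = 1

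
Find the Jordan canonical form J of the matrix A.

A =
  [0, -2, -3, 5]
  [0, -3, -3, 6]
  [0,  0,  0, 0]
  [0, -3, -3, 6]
J_2(0) ⊕ J_1(0) ⊕ J_1(3)

The characteristic polynomial is
  det(x·I − A) = x^4 - 3*x^3 = x^3*(x - 3)

Eigenvalues and multiplicities (the geometric multiplicity of λ is n − rank(A − λI), which equals the number of Jordan blocks for λ):
  λ = 0: algebraic multiplicity = 3, geometric multiplicity = 2
  λ = 3: algebraic multiplicity = 1, geometric multiplicity = 1

Determining the block sizes for each eigenvalue:
  λ = 0: 2 blocks summing to 3 forces exactly one block of size 2 and the rest size 1 → block sizes [2, 1]
  λ = 3: one block (gm = 1), so the single block has size am = 1 → block sizes [1]

Assembling the blocks gives a Jordan form
J =
  [0, 1, 0, 0]
  [0, 0, 0, 0]
  [0, 0, 0, 0]
  [0, 0, 0, 3]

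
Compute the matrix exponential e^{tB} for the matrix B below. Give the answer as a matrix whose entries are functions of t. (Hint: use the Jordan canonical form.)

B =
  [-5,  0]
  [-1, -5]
e^{tB} =
  [exp(-5*t), 0]
  [-t*exp(-5*t), exp(-5*t)]

Strategy: write B = P · J · P⁻¹ where J is a Jordan canonical form, so e^{tB} = P · e^{tJ} · P⁻¹, and e^{tJ} can be computed block-by-block.

B has Jordan form
J =
  [-5,  1]
  [ 0, -5]
(up to reordering of blocks).

Per-block formulas:
  For a 2×2 Jordan block J_2(-5): exp(t · J_2(-5)) = e^(-5t)·(I + t·N), where N is the 2×2 nilpotent shift.

After assembling e^{tJ} and conjugating by P, we get:

e^{tB} =
  [exp(-5*t), 0]
  [-t*exp(-5*t), exp(-5*t)]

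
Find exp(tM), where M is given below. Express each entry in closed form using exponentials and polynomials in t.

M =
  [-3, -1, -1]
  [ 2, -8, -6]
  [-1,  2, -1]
e^{tM} =
  [t*exp(-4*t) + exp(-4*t), t^2*exp(-4*t)/2 - t*exp(-4*t), t^2*exp(-4*t) - t*exp(-4*t)]
  [2*t*exp(-4*t), t^2*exp(-4*t) - 4*t*exp(-4*t) + exp(-4*t), 2*t^2*exp(-4*t) - 6*t*exp(-4*t)]
  [-t*exp(-4*t), -t^2*exp(-4*t)/2 + 2*t*exp(-4*t), -t^2*exp(-4*t) + 3*t*exp(-4*t) + exp(-4*t)]

Strategy: write M = P · J · P⁻¹ where J is a Jordan canonical form, so e^{tM} = P · e^{tJ} · P⁻¹, and e^{tJ} can be computed block-by-block.

M has Jordan form
J =
  [-4,  1,  0]
  [ 0, -4,  1]
  [ 0,  0, -4]
(up to reordering of blocks).

Per-block formulas:
  For a 3×3 Jordan block J_3(-4): exp(t · J_3(-4)) = e^(-4t)·(I + t·N + (t^2/2)·N^2), where N is the 3×3 nilpotent shift.

After assembling e^{tJ} and conjugating by P, we get:

e^{tM} =
  [t*exp(-4*t) + exp(-4*t), t^2*exp(-4*t)/2 - t*exp(-4*t), t^2*exp(-4*t) - t*exp(-4*t)]
  [2*t*exp(-4*t), t^2*exp(-4*t) - 4*t*exp(-4*t) + exp(-4*t), 2*t^2*exp(-4*t) - 6*t*exp(-4*t)]
  [-t*exp(-4*t), -t^2*exp(-4*t)/2 + 2*t*exp(-4*t), -t^2*exp(-4*t) + 3*t*exp(-4*t) + exp(-4*t)]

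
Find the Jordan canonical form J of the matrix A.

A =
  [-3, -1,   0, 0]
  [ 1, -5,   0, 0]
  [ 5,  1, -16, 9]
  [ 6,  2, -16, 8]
J_2(-4) ⊕ J_2(-4)

The characteristic polynomial is
  det(x·I − A) = x^4 + 16*x^3 + 96*x^2 + 256*x + 256 = (x + 4)^4

Eigenvalues and multiplicities (the geometric multiplicity of λ is n − rank(A − λI), which equals the number of Jordan blocks for λ):
  λ = -4: algebraic multiplicity = 4, geometric multiplicity = 2

Determining the block sizes for each eigenvalue:
  λ = -4: with am = 4 and gm = 2, the partition is not yet determined (e.g. several partitions of 4 into 2 parts exist). Let N = A − (-4)·I. Computing rank(N^1) = 2, rank(N^2) = 0; the number of blocks of size ≥ j is rank(N^{j−1}) − rank(N^j), giving [2, 2]. So we have 2 block(s) of size 2 → block sizes [2, 2]

Assembling the blocks gives a Jordan form
J =
  [-4,  1,  0,  0]
  [ 0, -4,  0,  0]
  [ 0,  0, -4,  1]
  [ 0,  0,  0, -4]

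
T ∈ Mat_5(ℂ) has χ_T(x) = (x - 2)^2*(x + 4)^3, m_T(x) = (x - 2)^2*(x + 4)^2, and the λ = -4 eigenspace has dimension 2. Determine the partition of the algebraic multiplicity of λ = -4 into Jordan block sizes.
Block sizes for λ = -4: [2, 1]

Step 1 — from the characteristic polynomial, algebraic multiplicity of λ = -4 is 3. From dim ker(T − (-4)·I) = 2, there are exactly 2 Jordan blocks for λ = -4.
Step 2 — from the minimal polynomial, the factor (x + 4)^2 tells us the largest block for λ = -4 has size 2.
Step 3 — with total size 3, 2 blocks, and largest block 2, the block sizes (in nonincreasing order) are [2, 1].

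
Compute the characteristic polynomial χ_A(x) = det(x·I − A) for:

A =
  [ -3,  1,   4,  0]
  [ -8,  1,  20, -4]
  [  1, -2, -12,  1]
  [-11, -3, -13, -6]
x^4 + 20*x^3 + 150*x^2 + 500*x + 625

Expanding det(x·I − A) (e.g. by cofactor expansion or by noting that A is similar to its Jordan form J, which has the same characteristic polynomial as A) gives
  χ_A(x) = x^4 + 20*x^3 + 150*x^2 + 500*x + 625
which factors as (x + 5)^4. The eigenvalues (with algebraic multiplicities) are λ = -5 with multiplicity 4.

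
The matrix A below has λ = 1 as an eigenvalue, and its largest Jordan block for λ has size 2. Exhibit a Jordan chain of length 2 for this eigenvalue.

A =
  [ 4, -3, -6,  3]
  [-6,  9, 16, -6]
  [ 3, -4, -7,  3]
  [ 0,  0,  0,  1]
A Jordan chain for λ = 1 of length 2:
v_1 = (0, 2, -1, 0)ᵀ
v_2 = (1, 1, 0, 0)ᵀ

Let N = A − (1)·I. We want v_2 with N^2 v_2 = 0 but N^1 v_2 ≠ 0; then v_{j-1} := N · v_j for j = 2, …, 2.

Pick v_2 = (1, 1, 0, 0)ᵀ.
Then v_1 = N · v_2 = (0, 2, -1, 0)ᵀ.

Sanity check: (A − (1)·I) v_1 = (0, 0, 0, 0)ᵀ = 0. ✓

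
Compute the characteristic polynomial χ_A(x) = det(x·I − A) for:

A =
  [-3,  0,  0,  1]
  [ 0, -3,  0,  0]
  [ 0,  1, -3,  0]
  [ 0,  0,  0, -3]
x^4 + 12*x^3 + 54*x^2 + 108*x + 81

Expanding det(x·I − A) (e.g. by cofactor expansion or by noting that A is similar to its Jordan form J, which has the same characteristic polynomial as A) gives
  χ_A(x) = x^4 + 12*x^3 + 54*x^2 + 108*x + 81
which factors as (x + 3)^4. The eigenvalues (with algebraic multiplicities) are λ = -3 with multiplicity 4.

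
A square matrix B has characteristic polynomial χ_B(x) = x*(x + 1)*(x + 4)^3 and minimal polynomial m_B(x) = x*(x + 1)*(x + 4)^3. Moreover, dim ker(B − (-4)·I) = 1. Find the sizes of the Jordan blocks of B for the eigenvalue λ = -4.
Block sizes for λ = -4: [3]

Step 1 — from the characteristic polynomial, algebraic multiplicity of λ = -4 is 3. From dim ker(B − (-4)·I) = 1, there are exactly 1 Jordan blocks for λ = -4.
Step 2 — from the minimal polynomial, the factor (x + 4)^3 tells us the largest block for λ = -4 has size 3.
Step 3 — with total size 3, 1 blocks, and largest block 3, the block sizes (in nonincreasing order) are [3].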